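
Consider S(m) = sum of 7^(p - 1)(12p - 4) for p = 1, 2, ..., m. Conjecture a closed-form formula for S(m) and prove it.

We claim S(m) = 7^m(2m - 1) + 1 for all m ≥ 1.
Base step (m = 1): S(1) = 8, and the closed form gives 8. They agree.
Inductive step: suppose the statement holds for some p ≥ 1, so S(p) = 7^p(2p - 1) + 1.
Then S(p+1) = S(p) + (7^p(12p + 8)) = (7^p(2p - 1) + 1) + (7^p(12p + 8)).
Simplifying, S(p+1) = 14·7^p·p + 7·7^p + 1 = 7^(p+1)(2(p+1) - 1) + 1,
which is the closed form with m = p+1.
By induction, the statement is established for all m ≥ 1.

S(m) = 7^m(2m - 1) + 1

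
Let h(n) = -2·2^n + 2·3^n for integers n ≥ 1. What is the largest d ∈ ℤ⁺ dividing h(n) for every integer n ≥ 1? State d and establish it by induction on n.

Computing the first values: h(1) = 2 and h(2) = 10; gcd(2, 10) = 2, so d ≤ 2.
We prove 2 | -2·2^n + 2·3^n for all n ≥ 1 by induction on n.
When n = 1: h(1) = 2 = 2·(1), so 2 | h(1).
Inductive step: assume the claim holds for n = p, i.e. 2 | h(p). Then
h(p+1) − 3·h(p) = (-2·2^(p+1) + 2·3^(p+1)) − 3·(-2·2^p + 2·3^p) = (-2)·2^p·(2 − 3) = (2)·2^p. Since 2 | h(p) by the inductive hypothesis, 2 | 3·h(p); and 2 | 2 since 2 = 2·1. Therefore 2 | h(p+1).
Hence, by induction on n, the claim holds for every n ≥ 1.
Therefore the largest such d is 2.

d = 2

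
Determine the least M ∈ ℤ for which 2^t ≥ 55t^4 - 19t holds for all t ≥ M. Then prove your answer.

At t = 24: 16777216 < 18247224, so the inequality fails and M ≥ 25. We prove 2^t ≥ 55t^4 - 19t for all t ≥ 25.
For the base case t = 25: 2^t = 33554432 and 55t^4 - 19t = 21483900, so 33554432 ≥ 21483900.
Suppose the result is true for t = j, so 2^j ≥ 55j^4 - 19j.
Then 2^(j + 1) = 2·(2^j) ≥ 2·(55j^4 - 19j).
Also, for j ≥ 25 we have 2·(55j^4 - 19j) ≥ 55(j+1)^4 - 19(j+1), since 2·(55j^4 - 19j) − (55(j+1)^4 - 19(j+1)) = 55j^4 - 220j^3 - 330j^2 - 239j - 36, which is nonnegative for all j ≥ 25.
Combining, 2^(j + 1) ≥ 55(j+1)^4 - 19(j+1).
By induction, the statement is established for all t ≥ 25.
Hence the smallest such M is 25.

M = 25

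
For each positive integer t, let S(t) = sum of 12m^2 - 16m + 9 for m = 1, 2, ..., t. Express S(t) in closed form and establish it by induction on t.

S(t) = t(4t^2 - 2t + 3)

We claim S(t) = t(4t^2 - 2t + 3) for all t ≥ 1.
Base case (t = 1): S(1) = 5, and the closed form gives 5. They agree.
For the inductive step, assume it holds for an arbitrary m ≥ 1, so S(m) = m(4m^2 - 2m + 3).
Then S(m+1) = S(m) + (12m^2 + 8m + 5) = (m(4m^2 - 2m + 3)) + (12m^2 + 8m + 5).
Simplifying, S(m+1) = (m + 1)(4m^2 + 6m + 5) = (m+1)(4(m+1)^2 - 2(m+1) + 3),
which is the closed form with t = m+1.
By induction, the statement is established for all t ≥ 1.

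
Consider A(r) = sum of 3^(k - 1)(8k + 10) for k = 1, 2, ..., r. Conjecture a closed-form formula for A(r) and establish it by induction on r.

A(r) = 3^r(4r + 3) - 3

We claim A(r) = 3^r(4r + 3) - 3 for all r ≥ 1.
For the base case r = 1: A(1) = 18, and the closed form gives 18. They agree.
For the inductive step, assume it holds for an arbitrary k ≥ 1, so A(k) = 3^k(4k + 3) - 3.
Then A(k+1) = A(k) + (3^k(8k + 18)) = (3^k(4k + 3) - 3) + (3^k(8k + 18)).
Simplifying, A(k+1) = 12·3^k·k + 21·3^k - 3 = 3^(k+1)(4(k+1) + 3) - 3,
which is the closed form with r = k+1.
By induction, the statement is established for all r ≥ 1.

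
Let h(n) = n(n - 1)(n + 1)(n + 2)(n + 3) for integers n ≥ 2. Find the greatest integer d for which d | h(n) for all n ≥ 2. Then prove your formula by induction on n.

d = 120

Computing the first values: h(2) = 120 and h(3) = 720; gcd(120, 720) = 120, so d ≤ 120.
We prove 120 | n(n - 1)(n + 1)(n + 2)(n + 3) for all n ≥ 2 by induction on n.
Base case (n = 2): h(2) = 120 = 120·(1), so 120 | h(2).
For the inductive step, assume it holds for an arbitrary k ≥ 2, i.e. 120 | h(k). Then
h(k+1) − h(k) = k·(k+1)·(k+2)·(k+3)·(k+4) − (k-1)·k·(k+1)·(k+2)·(k+3) = k·(k+1)·(k+2)·(k+3)·[(k+4) − (k-1)] = 5·k·(k+1)·(k+2)·(k+3). The product of 4 consecutive integers is divisible by (4)! = 24, so h(k+1) − h(k) is divisible by 5·24 = 120. By the inductive hypothesis 120 | h(k), hence 120 | h(k+1).
By the principle of mathematical induction, the result holds for all n ≥ 2.
Therefore the largest such d is 120.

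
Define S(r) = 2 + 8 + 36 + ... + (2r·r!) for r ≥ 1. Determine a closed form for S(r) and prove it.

We claim S(r) = 2(r + 1)! - 2 for all r ≥ 1.
Base case (r = 1): S(1) = 2, and the closed form gives 2. They agree.
Inductive step: assume the claim holds for r = p, so S(p) = 2(p + 1)! - 2.
Then S(p+1) = S(p) + (2(p + 1)(p + 1)!) = (2(p + 1)! - 2) + (2(p + 1)(p + 1)!).
Simplifying, S(p+1) = 2((p+1) + 1)! - 2,
which is the closed form with r = p+1.
By the principle of mathematical induction, the result holds for all r ≥ 1.

S(r) = 2(r + 1)! - 2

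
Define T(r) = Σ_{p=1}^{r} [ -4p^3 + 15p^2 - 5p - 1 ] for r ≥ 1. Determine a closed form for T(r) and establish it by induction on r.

We claim T(r) = -r(r^3 - 3r^2 - 4r + 1) for all r ≥ 1.
Base case (r = 1): T(1) = 5, and the closed form gives 5. They agree.
Inductive step: assume the claim holds for r = p, so T(p) = p(-p^3 + 3p^2 + 4p - 1).
Then T(p+1) = T(p) + (-4p^3 + 3p^2 + 13p + 5) = (p(-p^3 + 3p^2 + 4p - 1)) + (-4p^3 + 3p^2 + 13p + 5).
Simplifying, T(p+1) = -(p + 1)(p^3 - 7p - 5) = -(p+1)((p+1)^3 - 3(p+1)^2 - 4(p+1) + 1),
which is the closed form with r = p+1.
By induction, the statement is established for all r ≥ 1.

T(r) = -r(r^3 - 3r^2 - 4r + 1)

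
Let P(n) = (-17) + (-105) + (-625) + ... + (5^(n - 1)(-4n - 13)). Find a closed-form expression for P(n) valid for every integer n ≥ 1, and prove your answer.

P(n) = -5^n(n + 3) + 3

We claim P(n) = -5^n(n + 3) + 3 for all n ≥ 1.
Base step (n = 1): P(1) = -17, and the closed form gives -17. They agree.
Inductive step: assume the claim holds for n = k, so P(k) = -5^k(k + 3) + 3.
Then P(k+1) = P(k) + (5^k(-4k - 17)) = (-5^k(k + 3) + 3) + (5^k(-4k - 17)).
Simplifying, P(k+1) = -5·5^k·k - 20·5^k + 3 = -5^(k+1)((k+1) + 3) + 3,
which is the closed form with n = k+1.
This completes the induction.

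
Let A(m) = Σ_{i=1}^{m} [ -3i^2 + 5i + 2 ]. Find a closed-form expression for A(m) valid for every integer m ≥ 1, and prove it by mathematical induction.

A(m) = -m(m^2 - m - 4)

We claim A(m) = -m(m^2 - m - 4) for all m ≥ 1.
For the base case m = 1: A(1) = 4, and the closed form gives 4. They agree.
Suppose the result is true for m = i, so A(i) = i(-i^2 + i + 4).
Then A(i+1) = A(i) + (-3i^2 - i + 4) = (i(-i^2 + i + 4)) + (-3i^2 - i + 4).
Simplifying, A(i+1) = -(i + 1)(i^2 + i - 4) = -(i+1)((i+1)^2 - (i+1) - 4),
which is the closed form with m = i+1.
By induction, the statement is established for all m ≥ 1.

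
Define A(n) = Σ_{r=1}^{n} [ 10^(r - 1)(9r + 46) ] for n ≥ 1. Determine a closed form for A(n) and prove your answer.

A(n) = 10^n(n + 5) - 5

We claim A(n) = 10^n(n + 5) - 5 for all n ≥ 1.
For the base case n = 1: A(1) = 55, and the closed form gives 55. They agree.
For the inductive step, assume it holds for an arbitrary r ≥ 1, so A(r) = 10^r(r + 5) - 5.
Then A(r+1) = A(r) + (10^r(9r + 55)) = (10^r(r + 5) - 5) + (10^r(9r + 55)).
Simplifying, A(r+1) = 10·10^r·r + 60·10^r - 5 = 10^(r+1)((r+1) + 5) - 5,
which is the closed form with n = r+1.
This completes the induction.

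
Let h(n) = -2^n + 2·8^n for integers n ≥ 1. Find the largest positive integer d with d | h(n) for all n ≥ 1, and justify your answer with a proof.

Computing the first values: h(1) = 14 and h(2) = 124; gcd(14, 124) = 2, so d ≤ 2.
We prove 2 | -2^n + 2·8^n for all n ≥ 1 by induction on n.
For the base case n = 1: h(1) = 14 = 2·(7), so 2 | h(1).
For the inductive step, assume it holds for an arbitrary p ≥ 1, i.e. 2 | h(p). Then
h(p+1) − 8·h(p) = (-2^(p+1) + 2·8^(p+1)) − 8·(-2^p + 2·8^p) = (-1)·2^p·(2 − 8) = (6)·2^p. Since 2 | h(p) by the inductive hypothesis, 2 | 8·h(p); and 2 | 6 since 6 = 2·3. Therefore 2 | h(p+1).
By induction, the statement is established for all n ≥ 1.
Therefore the largest such d is 2.

d = 2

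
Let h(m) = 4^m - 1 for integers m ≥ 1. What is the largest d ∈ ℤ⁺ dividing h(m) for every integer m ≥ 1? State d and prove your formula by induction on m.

d = 3

Computing the first values: h(1) = 3 and h(2) = 15; gcd(3, 15) = 3, so d ≤ 3.
We prove 3 | 4^m - 1 for all m ≥ 1 by induction on m.
Base case (m = 1): h(1) = 3 = 3·(1), so 3 | h(1).
Inductive step: assume the claim holds for m = r, i.e. 3 | h(r). Then
4^{r+1} − 1^{r+1} = 4·4^r − 1·1^r = 4·(4^r − 1^r) + (3)·1^r. The first term is divisible by 3 by the inductive hypothesis, and the second term (3)·1^r is divisible by 3 since 3 | 3. Hence 3 | h(r+1).
This completes the induction.
Therefore the largest such d is 3.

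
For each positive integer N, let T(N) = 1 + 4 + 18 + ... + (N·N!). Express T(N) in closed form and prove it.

We claim T(N) = (N + 1)N! - 1 for all N ≥ 1.
Base step (N = 1): T(1) = 1, and the closed form gives 1. They agree.
For the inductive step, assume it holds for an arbitrary i ≥ 1, so T(i) = (i + 1)i! - 1.
Then T(i+1) = T(i) + ((i + 1)(i + 1)!) = ((i + 1)i! - 1) + ((i + 1)(i + 1)!).
Simplifying, T(i+1) = ((i+1) + 1)(i+1)! - 1,
which is the closed form with N = i+1.
This completes the induction.

T(N) = (N + 1)N! - 1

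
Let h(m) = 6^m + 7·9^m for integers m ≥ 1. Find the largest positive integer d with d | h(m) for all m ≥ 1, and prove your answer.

d = 3

Computing the first values: h(1) = 69 and h(2) = 603; gcd(69, 603) = 3, so d ≤ 3.
We prove 3 | 6^m + 7·9^m for all m ≥ 1 by induction on m.
When m = 1: h(1) = 69 = 3·(23), so 3 | h(1).
Inductive step: assume the claim holds for m = j, i.e. 3 | h(j). Then
h(j+1) − 9·h(j) = (6^(j+1) + 7·9^(j+1)) − 9·(6^j + 7·9^j) = (1)·6^j·(6 − 9) = (-3)·6^j. Since 3 | h(j) by the inductive hypothesis, 3 | 9·h(j); and 3 | -3 since -3 = 3·-1. Therefore 3 | h(j+1).
Hence, by induction on m, the claim holds for every m ≥ 1.
Therefore the largest such d is 3.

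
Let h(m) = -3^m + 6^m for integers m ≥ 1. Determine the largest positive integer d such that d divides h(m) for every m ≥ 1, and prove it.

d = 3

Computing the first values: h(1) = 3 and h(2) = 27; gcd(3, 27) = 3, so d ≤ 3.
We prove 3 | -3^m + 6^m for all m ≥ 1 by induction on m.
When m = 1: h(1) = 3 = 3·(1), so 3 | h(1).
For the inductive step, assume it holds for an arbitrary r ≥ 1, i.e. 3 | h(r). Then
6^{r+1} − 3^{r+1} = 6·6^r − 3·3^r = 6·(6^r − 3^r) + (3)·3^r. The first term is divisible by 3 by the inductive hypothesis, and the second term (3)·3^r is divisible by 3 since 3 | 3. Hence 3 | h(r+1).
By induction, the statement is established for all m ≥ 1.
Therefore the largest such d is 3.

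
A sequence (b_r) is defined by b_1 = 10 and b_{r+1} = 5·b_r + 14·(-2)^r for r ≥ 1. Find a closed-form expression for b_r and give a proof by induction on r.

b_r = (-2)^(r + 1) + 6·5^(r - 1)

Computing the first terms: b_1 = 10, b_2 = 22, b_3 = 166. This suggests b_r = (-2)^(r + 1) + 6·5^(r - 1).
Base step (r = 1): the formula gives 10 = 10 = b_1.
Inductive step: suppose the statement holds for some m ≥ 1, so b_m = (-2)^(m + 1) + 6·5^(m - 1).
Then b_{m+1} = 5·b_m + 14·(-2)^m = 5·((-2)^(m + 1) + 6·5^(m - 1)) + 14·(-2)^m = (-2)^(m + 2) + 6·5^m = (-2)^((m+1) + 1) + 6·5^((m+1) - 1),
which is the claimed formula at r = m+1.
By induction, the statement is established for all r ≥ 1.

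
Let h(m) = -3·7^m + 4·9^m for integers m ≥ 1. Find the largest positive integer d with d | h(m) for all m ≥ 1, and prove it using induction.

Computing the first values: h(1) = 15 and h(2) = 177; gcd(15, 177) = 3, so d ≤ 3.
We prove 3 | -3·7^m + 4·9^m for all m ≥ 1 by induction on m.
When m = 1: h(1) = 15 = 3·(5), so 3 | h(1).
Suppose the result is true for m = i, i.e. 3 | h(i). Then
h(i+1) − 9·h(i) = (-3·7^(i+1) + 4·9^(i+1)) − 9·(-3·7^i + 4·9^i) = (-3)·7^i·(7 − 9) = (6)·7^i. Since 3 | h(i) by the inductive hypothesis, 3 | 9·h(i); and 3 | 6 since 6 = 3·2. Therefore 3 | h(i+1).
Hence, by induction on m, the claim holds for every m ≥ 1.
Therefore the largest such d is 3.

d = 3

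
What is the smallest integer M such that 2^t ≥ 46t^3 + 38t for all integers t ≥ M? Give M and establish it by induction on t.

M = 19

At t = 18: 262144 < 268956, so the inequality fails and M ≥ 19. We prove 2^t ≥ 46t^3 + 38t for all t ≥ 19.
Base case (t = 19): 2^t = 524288 and 46t^3 + 38t = 316236, so 524288 ≥ 316236.
Inductive step: suppose the statement holds for some i ≥ 19, so 2^i ≥ 46i^3 + 38i.
Then 2^(i + 1) = 2·(2^i) ≥ 2·(46i^3 + 38i).
Also, for i ≥ 19 we have 2·(46i^3 + 38i) ≥ 46(i+1)^3 + 38(i+1), since 2·(46i^3 + 38i) − (46(i+1)^3 + 38(i+1)) = 46i^3 - 138i^2 - 100i - 84, which is nonnegative for all i ≥ 19.
Combining, 2^(i + 1) ≥ 46(i+1)^3 + 38(i+1).
This completes the induction.
Hence the smallest such M is 19.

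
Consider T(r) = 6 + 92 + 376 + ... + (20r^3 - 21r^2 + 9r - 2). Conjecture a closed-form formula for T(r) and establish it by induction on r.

We claim T(r) = r(5r^3 + 3r^2 - r - 1) for all r ≥ 1.
Base step (r = 1): T(1) = 6, and the closed form gives 6. They agree.
Inductive step: assume the claim holds for r = m, so T(m) = m(5m^3 + 3m^2 - m - 1).
Then T(m+1) = T(m) + (20m^3 + 39m^2 + 27m + 6) = (m(5m^3 + 3m^2 - m - 1)) + (20m^3 + 39m^2 + 27m + 6).
Simplifying, T(m+1) = (m + 1)(5m^3 + 18m^2 + 20m + 6) = (m+1)(5(m+1)^3 + 3(m+1)^2 - (m+1) - 1),
which is the closed form with r = m+1.
By the principle of mathematical induction, the result holds for all r ≥ 1.

T(r) = r(5r^3 + 3r^2 - r - 1)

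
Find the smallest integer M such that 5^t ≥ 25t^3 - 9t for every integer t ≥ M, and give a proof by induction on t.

At t = 4: 625 < 1564, so the inequality fails and M ≥ 5. We prove 5^t ≥ 25t^3 - 9t for all t ≥ 5.
For the base case t = 5: 5^t = 3125 and 25t^3 - 9t = 3080, so 3125 ≥ 3080.
Inductive step: suppose the statement holds for some i ≥ 5, so 5^i ≥ 25i^3 - 9i.
Then 5^(i + 1) = 5·(5^i) ≥ 5·(25i^3 - 9i).
Also, for i ≥ 5 we have 5·(25i^3 - 9i) ≥ 25(i+1)^3 - 9(i+1), since 5·(25i^3 - 9i) − (25(i+1)^3 - 9(i+1)) = 100i^3 - 75i^2 - 111i - 16, which is nonnegative for all i ≥ 5.
Combining, 5^(i + 1) ≥ 25(i+1)^3 - 9(i+1).
By the principle of mathematical induction, the result holds for all t ≥ 5.
Hence the smallest such M is 5.

M = 5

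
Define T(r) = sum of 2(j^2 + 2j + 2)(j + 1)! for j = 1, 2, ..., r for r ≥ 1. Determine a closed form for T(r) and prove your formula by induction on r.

We claim T(r) = (2r + 2)(r + 2)! - 4 for all r ≥ 1.
Base step (r = 1): T(1) = 20, and the closed form gives 20. They agree.
Inductive step: assume the claim holds for r = j, so T(j) = (2j + 2)(j + 2)! - 4.
Then T(j+1) = T(j) + (2(j^2 + 4j + 5)(j + 2)!) = ((2j + 2)(j + 2)! - 4) + (2(j^2 + 4j + 5)(j + 2)!).
Simplifying, T(j+1) = (2(j+1) + 2)((j+1) + 2)! - 4,
which is the closed form with r = j+1.
By induction, the statement is established for all r ≥ 1.

T(r) = (2r + 2)(r + 2)! - 4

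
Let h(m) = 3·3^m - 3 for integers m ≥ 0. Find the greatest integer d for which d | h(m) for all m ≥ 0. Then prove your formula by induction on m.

d = 6

Computing the first values: h(0) = 0 and h(1) = 6; gcd(0, 6) = 6, so d ≤ 6.
We prove 6 | 3·3^m - 3 for all m ≥ 0 by induction on m.
For the base case m = 0: h(0) = 0 = 6·(0), so 6 | h(0).
Suppose the result is true for m = j, i.e. 6 | h(j). Then
h(j+1) = 3·3^(j+1) - 3 = 3·(3·3^j - 3) + 6 = 3·h(j) + 6. The first term is divisible by 6 by the inductive hypothesis, and 6 is divisible by 6. Hence 6 | h(j+1).
Hence, by induction on m, the claim holds for every m ≥ 0.
Therefore the largest such d is 6.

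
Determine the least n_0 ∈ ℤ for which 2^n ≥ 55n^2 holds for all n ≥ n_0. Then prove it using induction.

At n = 13: 8192 < 9295, so the inequality fails and n_0 ≥ 14. We prove 2^n ≥ 55n^2 for all n ≥ 14.
Base step (n = 14): 2^n = 16384 and 55n^2 = 10780, so 16384 ≥ 10780.
Inductive step: assume the claim holds for n = m, so 2^m ≥ 55m^2.
Then 2^(m + 1) = 2·(2^m) ≥ 2·(55m^2).
Also, for m ≥ 14 we have 2·(55m^2) ≥ 55(m+1)^2, since 2 ≥ (1 + 1/m)^2 for all m ≥ 14.
Combining, 2^(m + 1) ≥ 55(m+1)^2.
This completes the induction.
Hence the smallest such n_0 is 14.

n_0 = 14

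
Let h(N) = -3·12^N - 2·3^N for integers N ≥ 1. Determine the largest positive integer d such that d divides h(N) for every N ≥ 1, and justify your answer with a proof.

Computing the first values: h(1) = -42 and h(2) = -450; gcd(-42, -450) = 6, so d ≤ 6.
We prove 6 | -3·12^N - 2·3^N for all N ≥ 1 by induction on N.
Base case (N = 1): h(1) = -42 = 6·(-7), so 6 | h(1).
Suppose the result is true for N = j, i.e. 6 | h(j). Then
h(j+1) − 12·h(j) = (-3·12^(j+1) - 2·3^(j+1)) − 12·(-3·12^j - 2·3^j) = (-2)·3^j·(3 − 12) = (18)·3^j. Since 6 | h(j) by the inductive hypothesis, 6 | 12·h(j); and 6 | 18 since 18 = 6·3. Therefore 6 | h(j+1).
Hence, by induction on N, the claim holds for every N ≥ 1.
Therefore the largest such d is 6.

d = 6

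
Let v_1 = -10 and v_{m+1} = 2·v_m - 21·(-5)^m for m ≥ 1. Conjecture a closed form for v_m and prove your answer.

Computing the first terms: v_1 = -10, v_2 = 85, v_3 = -355. This suggests v_m = 3(-5)^m + 5·2^(m - 1).
When m = 1: the formula gives -10 = -10 = v_1.
Suppose the result is true for m = p, so v_p = 3(-5)^p + 5·2^(p - 1).
Then v_{p+1} = 2·v_p - 21·(-5)^p = 2·(3(-5)^p + 5·2^(p - 1)) - 21·(-5)^p = 3(-5)^(p + 1) + 5·2^p = 3(-5)^(p+1) + 5·2^((p+1) - 1),
which is the claimed formula at m = p+1.
Hence, by induction on m, the claim holds for every m ≥ 1.

v_m = 3(-5)^m + 5·2^(m - 1)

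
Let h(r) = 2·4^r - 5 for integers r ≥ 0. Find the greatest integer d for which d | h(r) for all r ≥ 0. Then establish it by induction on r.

d = 3

Computing the first values: h(0) = -3 and h(1) = 3; gcd(-3, 3) = 3, so d ≤ 3.
We prove 3 | 2·4^r - 5 for all r ≥ 0 by induction on r.
Base step (r = 0): h(0) = -3 = 3·(-1), so 3 | h(0).
Suppose the result is true for r = p, i.e. 3 | h(p). Then
h(p+1) = 2·4^(p+1) - 5 = 4·(2·4^p - 5) + 15 = 4·h(p) + 15. The first term is divisible by 3 by the inductive hypothesis, and 15 is divisible by 3. Hence 3 | h(p+1).
By induction, the statement is established for all r ≥ 0.
Therefore the largest such d is 3.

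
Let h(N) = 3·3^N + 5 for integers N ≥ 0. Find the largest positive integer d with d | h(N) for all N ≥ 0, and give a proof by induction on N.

Computing the first values: h(0) = 8 and h(1) = 14; gcd(8, 14) = 2, so d ≤ 2.
We prove 2 | 3·3^N + 5 for all N ≥ 0 by induction on N.
For the base case N = 0: h(0) = 8 = 2·(4), so 2 | h(0).
For the inductive step, assume it holds for an arbitrary m ≥ 0, i.e. 2 | h(m). Then
h(m+1) = 3·3^(m+1) + 5 = 3·(3·3^m + 5) - 10 = 3·h(m) - 10. The first term is divisible by 2 by the inductive hypothesis, and -10 is divisible by 2. Hence 2 | h(m+1).
This completes the induction.
Therefore the largest such d is 2.

d = 2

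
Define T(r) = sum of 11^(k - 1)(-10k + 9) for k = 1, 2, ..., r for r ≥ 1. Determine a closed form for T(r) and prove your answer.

We claim T(r) = 11^r(-r + 1) - 1 for all r ≥ 1.
Base step (r = 1): T(1) = -1, and the closed form gives -1. They agree.
Inductive step: assume the claim holds for r = k, so T(k) = 11^k(-k + 1) - 1.
Then T(k+1) = T(k) + (11^k(-10k - 1)) = (11^k(-k + 1) - 1) + (11^k(-10k - 1)).
Simplifying, T(k+1) = -11·11^k·k - 1 = 11^(k+1)(-(k+1) + 1) - 1,
which is the closed form with r = k+1.
Hence, by induction on r, the claim holds for every r ≥ 1.

T(r) = 11^r(-r + 1) - 1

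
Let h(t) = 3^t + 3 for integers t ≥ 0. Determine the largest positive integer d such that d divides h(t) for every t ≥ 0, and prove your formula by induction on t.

Computing the first values: h(0) = 4 and h(1) = 6; gcd(4, 6) = 2, so d ≤ 2.
We prove 2 | 3^t + 3 for all t ≥ 0 by induction on t.
When t = 0: h(0) = 4 = 2·(2), so 2 | h(0).
For the inductive step, assume it holds for an arbitrary i ≥ 0, i.e. 2 | h(i). Then
h(i+1) = 3^(i+1) + 3 = 3·(3^i + 3) - 6 = 3·h(i) - 6. The first term is divisible by 2 by the inductive hypothesis, and -6 is divisible by 2. Hence 2 | h(i+1).
By the principle of mathematical induction, the result holds for all t ≥ 0.
Therefore the largest such d is 2.

d = 2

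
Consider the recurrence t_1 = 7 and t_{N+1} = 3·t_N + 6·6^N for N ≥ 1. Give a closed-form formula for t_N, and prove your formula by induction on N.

Computing the first terms: t_1 = 7, t_2 = 57, t_3 = 387. This suggests t_N = -5·3^(N - 1) + 2·6^N.
Base step (N = 1): the formula gives 7 = 7 = t_1.
For the inductive step, assume it holds for an arbitrary k ≥ 1, so t_k = -5·3^(k - 1) + 2·6^k.
Then t_{k+1} = 3·t_k + 6·6^k = 3·(-5·3^(k - 1) + 2·6^k) + 6·6^k = -5·3^k + 2·6^(k + 1) = -5·3^((k+1) - 1) + 2·6^(k+1),
which is the claimed formula at N = k+1.
This completes the induction.

t_N = -5·3^(N - 1) + 2·6^N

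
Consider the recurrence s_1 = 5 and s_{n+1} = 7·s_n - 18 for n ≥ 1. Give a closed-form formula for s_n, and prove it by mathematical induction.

Computing the first terms: s_1 = 5, s_2 = 17, s_3 = 101. This suggests s_n = 2·7^(n - 1) + 3.
For the base case n = 1: the formula gives 5 = 5 = s_1.
Inductive step: assume the claim holds for n = p, so s_p = 2·7^(p - 1) + 3.
Then s_{p+1} = 7·s_p - 18 = 7·(2·7^(p - 1) + 3) - 18 = 2·7^p + 3 = 2·7^((p+1) - 1) + 3,
which is the claimed formula at n = p+1.
This completes the induction.

s_n = 2·7^(n - 1) + 3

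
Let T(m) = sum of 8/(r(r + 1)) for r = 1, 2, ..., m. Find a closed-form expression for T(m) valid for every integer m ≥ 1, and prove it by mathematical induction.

T(m) = 8m/(m + 1)

We claim T(m) = 8m/(m + 1) for all m ≥ 1.
Base step (m = 1): T(1) = 4, and the closed form gives 4. They agree.
For the inductive step, assume it holds for an arbitrary r ≥ 1, so T(r) = 8r/(r + 1).
Then T(r+1) = T(r) + (8/((r + 1)(r + 2))) = (8r/(r + 1)) + (8/((r + 1)(r + 2))).
Simplifying, T(r+1) = 8(r + 1)/(r + 2) = 8(r+1)/((r+1) + 1),
which is the closed form with m = r+1.
By induction, the statement is established for all m ≥ 1.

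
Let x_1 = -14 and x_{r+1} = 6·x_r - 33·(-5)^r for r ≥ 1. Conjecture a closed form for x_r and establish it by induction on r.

x_r = 3(-5)^r + 6^(r - 1)

Computing the first terms: x_1 = -14, x_2 = 81, x_3 = -339. This suggests x_r = 3(-5)^r + 6^(r - 1).
For the base case r = 1: the formula gives -14 = -14 = x_1.
Suppose the result is true for r = i, so x_i = 3(-5)^i + 6^(i - 1).
Then x_{i+1} = 6·x_i - 33·(-5)^i = 6·(3(-5)^i + 6^(i - 1)) - 33·(-5)^i = 3(-5)^(i + 1) + 6^i = 3(-5)^(i+1) + 6^((i+1) - 1),
which is the claimed formula at r = i+1.
By the principle of mathematical induction, the result holds for all r ≥ 1.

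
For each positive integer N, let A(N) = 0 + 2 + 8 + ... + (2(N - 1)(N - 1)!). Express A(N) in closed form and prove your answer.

We claim A(N) = 2N! - 2 for all N ≥ 1.
Base case (N = 1): A(1) = 0, and the closed form gives 0. They agree.
Suppose the result is true for N = i, so A(i) = 2i! - 2.
Then A(i+1) = A(i) + (2i·i!) = (2i! - 2) + (2i·i!).
Simplifying, A(i+1) = 2(i+1)! - 2,
which is the closed form with N = i+1.
By the principle of mathematical induction, the result holds for all N ≥ 1.

A(N) = 2N! - 2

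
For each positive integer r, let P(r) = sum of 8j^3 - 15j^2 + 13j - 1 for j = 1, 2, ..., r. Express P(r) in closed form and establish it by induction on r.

P(r) = r(2r^3 - r^2 + r + 3)

We claim P(r) = r(2r^3 - r^2 + r + 3) for all r ≥ 1.
When r = 1: P(1) = 5, and the closed form gives 5. They agree.
For the inductive step, assume it holds for an arbitrary j ≥ 1, so P(j) = j(2j^3 - j^2 + j + 3).
Then P(j+1) = P(j) + (8j^3 + 9j^2 + 7j + 5) = (j(2j^3 - j^2 + j + 3)) + (8j^3 + 9j^2 + 7j + 5).
Simplifying, P(j+1) = (j + 1)(2j^3 + 5j^2 + 5j + 5) = (j+1)(2(j+1)^3 - (j+1)^2 + (j+1) + 3),
which is the closed form with r = j+1.
Hence, by induction on r, the claim holds for every r ≥ 1.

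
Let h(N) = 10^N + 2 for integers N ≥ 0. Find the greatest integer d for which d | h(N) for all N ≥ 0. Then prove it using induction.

Computing the first values: h(0) = 3 and h(1) = 12; gcd(3, 12) = 3, so d ≤ 3.
We prove 3 | 10^N + 2 for all N ≥ 0 by induction on N.
Base step (N = 0): h(0) = 3 = 3·(1), so 3 | h(0).
For the inductive step, assume it holds for an arbitrary i ≥ 0, i.e. 3 | h(i). Then
h(i+1) = 10^(i+1) + 2 = 10·(10^i + 2) - 18 = 10·h(i) - 18. The first term is divisible by 3 by the inductive hypothesis, and -18 is divisible by 3. Hence 3 | h(i+1).
By the principle of mathematical induction, the result holds for all N ≥ 0.
Therefore the largest such d is 3.

d = 3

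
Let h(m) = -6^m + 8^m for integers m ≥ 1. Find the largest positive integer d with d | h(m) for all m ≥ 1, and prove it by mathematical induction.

d = 2

Computing the first values: h(1) = 2 and h(2) = 28; gcd(2, 28) = 2, so d ≤ 2.
We prove 2 | -6^m + 8^m for all m ≥ 1 by induction on m.
For the base case m = 1: h(1) = 2 = 2·(1), so 2 | h(1).
Inductive step: suppose the statement holds for some r ≥ 1, i.e. 2 | h(r). Then
8^{r+1} − 6^{r+1} = 8·8^r − 6·6^r = 8·(8^r − 6^r) + (2)·6^r. The first term is divisible by 2 by the inductive hypothesis, and the second term (2)·6^r is divisible by 2 since 2 | 2. Hence 2 | h(r+1).
This completes the induction.
Therefore the largest such d is 2.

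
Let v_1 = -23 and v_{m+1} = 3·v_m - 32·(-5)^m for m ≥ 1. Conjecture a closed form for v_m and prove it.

Computing the first terms: v_1 = -23, v_2 = 91, v_3 = -527. This suggests v_m = 4(-5)^m - 3^m.
When m = 1: the formula gives -23 = -23 = v_1.
Inductive step: assume the claim holds for m = j, so v_j = 4(-5)^j - 3^j.
Then v_{j+1} = 3·v_j - 32·(-5)^j = 3·(4(-5)^j - 3^j) - 32·(-5)^j = 4(-5)^(j + 1) - 3^(j + 1),
which is the claimed formula at m = j+1.
Hence, by induction on m, the claim holds for every m ≥ 1.

v_m = 4(-5)^m - 3^m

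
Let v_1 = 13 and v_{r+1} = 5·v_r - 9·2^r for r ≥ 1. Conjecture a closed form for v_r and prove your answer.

v_r = 3·2^r + 7·5^(r - 1)

Computing the first terms: v_1 = 13, v_2 = 47, v_3 = 199. This suggests v_r = 3·2^r + 7·5^(r - 1).
Base step (r = 1): the formula gives 13 = 13 = v_1.
Inductive step: suppose the statement holds for some k ≥ 1, so v_k = 3·2^k + 7·5^(k - 1).
Then v_{k+1} = 5·v_k - 9·2^k = 5·(3·2^k + 7·5^(k - 1)) - 9·2^k = 3·2^(k + 1) + 7·5^k = 3·2^(k+1) + 7·5^((k+1) - 1),
which is the claimed formula at r = k+1.
Hence, by induction on r, the claim holds for every r ≥ 1.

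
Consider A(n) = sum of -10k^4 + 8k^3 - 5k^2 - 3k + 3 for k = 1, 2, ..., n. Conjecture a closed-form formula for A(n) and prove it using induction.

We claim A(n) = -n(2n^4 + 3n^3 + n^2 + 2n - 1) for all n ≥ 1.
When n = 1: A(1) = -7, and the closed form gives -7. They agree.
Suppose the result is true for n = k, so A(k) = k(-2k^4 - 3k^3 - k^2 - 2k + 1).
Then A(k+1) = A(k) + (-10k^4 - 32k^3 - 41k^2 - 29k - 7) = (k(-2k^4 - 3k^3 - k^2 - 2k + 1)) + (-10k^4 - 32k^3 - 41k^2 - 29k - 7).
Simplifying, A(k+1) = -(k + 1)(2k^4 + 11k^3 + 22k^2 + 21k + 7) = -(k+1)(2(k+1)^4 + 3(k+1)^3 + (k+1)^2 + 2(k+1) - 1),
which is the closed form with n = k+1.
By induction, the statement is established for all n ≥ 1.

A(n) = -n(2n^4 + 3n^3 + n^2 + 2n - 1)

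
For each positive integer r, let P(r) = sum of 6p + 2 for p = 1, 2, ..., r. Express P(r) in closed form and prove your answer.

We claim P(r) = r(3r + 5) for all r ≥ 1.
Base step (r = 1): P(1) = 8, and the closed form gives 8. They agree.
Suppose the result is true for r = p, so P(p) = p(3p + 5).
Then P(p+1) = P(p) + (6p + 8) = (p(3p + 5)) + (6p + 8).
Simplifying, P(p+1) = (p + 1)(3p + 8) = (p+1)(3(p+1) + 5),
which is the closed form with r = p+1.
Hence, by induction on r, the claim holds for every r ≥ 1.

P(r) = r(3r + 5)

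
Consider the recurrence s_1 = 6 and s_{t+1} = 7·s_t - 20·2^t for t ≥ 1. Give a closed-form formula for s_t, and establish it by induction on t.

Computing the first terms: s_1 = 6, s_2 = 2, s_3 = -66. This suggests s_t = 2^(t + 2) - 2·7^(t - 1).
Base case (t = 1): the formula gives 6 = 6 = s_1.
Inductive step: suppose the statement holds for some m ≥ 1, so s_m = 2^(m + 2) - 2·7^(m - 1).
Then s_{m+1} = 7·s_m - 20·2^m = 7·(2^(m + 2) - 2·7^(m - 1)) - 20·2^m = 2^(m + 3) - 2·7^m = 2^((m+1) + 2) - 2·7^((m+1) - 1),
which is the claimed formula at t = m+1.
By induction, the statement is established for all t ≥ 1.

s_t = 2^(t + 2) - 2·7^(t - 1)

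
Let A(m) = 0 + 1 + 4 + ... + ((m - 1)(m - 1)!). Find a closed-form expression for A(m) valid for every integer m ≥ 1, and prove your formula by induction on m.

A(m) = m! - 1

We claim A(m) = m! - 1 for all m ≥ 1.
When m = 1: A(1) = 0, and the closed form gives 0. They agree.
Suppose the result is true for m = k, so A(k) = k! - 1.
Then A(k+1) = A(k) + (k·k!) = (k! - 1) + (k·k!).
Simplifying, A(k+1) = (k+1)! - 1,
which is the closed form with m = k+1.
Hence, by induction on m, the claim holds for every m ≥ 1.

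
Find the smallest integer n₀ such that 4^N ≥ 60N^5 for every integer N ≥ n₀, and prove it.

n₀ = 12

At N = 11: 4194304 < 9663060, so the inequality fails and n₀ ≥ 12. We prove 4^N ≥ 60N^5 for all N ≥ 12.
Base step (N = 12): 4^N = 16777216 and 60N^5 = 14929920, so 16777216 ≥ 14929920.
Inductive step: suppose the statement holds for some i ≥ 12, so 4^i ≥ 60i^5.
Then 4^(i + 1) = 4·(4^i) ≥ 4·(60i^5).
Also, for i ≥ 12 we have 4·(60i^5) ≥ 60(i+1)^5, since 4 ≥ (1 + 1/i)^5 for all i ≥ 12.
Combining, 4^(i + 1) ≥ 60(i+1)^5.
Hence, by induction on N, the claim holds for every N ≥ 12.
Hence the smallest such n₀ is 12.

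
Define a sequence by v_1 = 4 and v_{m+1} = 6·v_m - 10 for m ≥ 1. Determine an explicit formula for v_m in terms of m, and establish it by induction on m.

Computing the first terms: v_1 = 4, v_2 = 14, v_3 = 74. This suggests v_m = 2·6^(m - 1) + 2.
Base step (m = 1): the formula gives 4 = 4 = v_1.
For the inductive step, assume it holds for an arbitrary i ≥ 1, so v_i = 2·6^(i - 1) + 2.
Then v_{i+1} = 6·v_i - 10 = 6·(2·6^(i - 1) + 2) - 10 = 2·6^i + 2 = 2·6^((i+1) - 1) + 2,
which is the claimed formula at m = i+1.
Hence, by induction on m, the claim holds for every m ≥ 1.

v_m = 2·6^(m - 1) + 2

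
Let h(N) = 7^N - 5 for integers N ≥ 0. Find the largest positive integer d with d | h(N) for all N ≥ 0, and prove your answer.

d = 2

Computing the first values: h(0) = -4 and h(1) = 2; gcd(-4, 2) = 2, so d ≤ 2.
We prove 2 | 7^N - 5 for all N ≥ 0 by induction on N.
Base step (N = 0): h(0) = -4 = 2·(-2), so 2 | h(0).
Suppose the result is true for N = k, i.e. 2 | h(k). Then
h(k+1) = 7^(k+1) - 5 = 7·(7^k - 5) + 30 = 7·h(k) + 30. The first term is divisible by 2 by the inductive hypothesis, and 30 is divisible by 2. Hence 2 | h(k+1).
By the principle of mathematical induction, the result holds for all N ≥ 0.
Therefore the largest such d is 2.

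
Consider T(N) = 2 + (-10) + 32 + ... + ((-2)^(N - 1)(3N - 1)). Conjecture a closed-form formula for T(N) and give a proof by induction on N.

T(N) = -(-2)^N·N

We claim T(N) = -(-2)^N·N for all N ≥ 1.
For the base case N = 1: T(1) = 2, and the closed form gives 2. They agree.
Suppose the result is true for N = p, so T(p) = -(-2)^p·p.
Then T(p+1) = T(p) + ((-2)^p(3p + 2)) = (-(-2)^p·p) + ((-2)^p(3p + 2)).
Simplifying, T(p+1) = 2(-2)^p(p + 1) = -(-2)^(p+1)·(p+1),
which is the closed form with N = p+1.
By the principle of mathematical induction, the result holds for all N ≥ 1.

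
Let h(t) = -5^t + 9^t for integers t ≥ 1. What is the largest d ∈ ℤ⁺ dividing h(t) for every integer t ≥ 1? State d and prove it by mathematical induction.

d = 4

Computing the first values: h(1) = 4 and h(2) = 56; gcd(4, 56) = 4, so d ≤ 4.
We prove 4 | -5^t + 9^t for all t ≥ 1 by induction on t.
Base case (t = 1): h(1) = 4 = 4·(1), so 4 | h(1).
Inductive step: suppose the statement holds for some m ≥ 1, i.e. 4 | h(m). Then
9^{m+1} − 5^{m+1} = 9·9^m − 5·5^m = 9·(9^m − 5^m) + (4)·5^m. The first term is divisible by 4 by the inductive hypothesis, and the second term (4)·5^m is divisible by 4 since 4 | 4. Hence 4 | h(m+1).
By the principle of mathematical induction, the result holds for all t ≥ 1.
Therefore the largest such d is 4.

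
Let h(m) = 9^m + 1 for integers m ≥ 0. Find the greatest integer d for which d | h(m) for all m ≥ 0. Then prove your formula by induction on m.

Computing the first values: h(0) = 2 and h(1) = 10; gcd(2, 10) = 2, so d ≤ 2.
We prove 2 | 9^m + 1 for all m ≥ 0 by induction on m.
Base case (m = 0): h(0) = 2 = 2·(1), so 2 | h(0).
Inductive step: suppose the statement holds for some r ≥ 0, i.e. 2 | h(r). Then
h(r+1) = 9^(r+1) + 1 = 9·(9^r + 1) - 8 = 9·h(r) - 8. The first term is divisible by 2 by the inductive hypothesis, and -8 is divisible by 2. Hence 2 | h(r+1).
By induction, the statement is established for all m ≥ 0.
Therefore the largest such d is 2.

d = 2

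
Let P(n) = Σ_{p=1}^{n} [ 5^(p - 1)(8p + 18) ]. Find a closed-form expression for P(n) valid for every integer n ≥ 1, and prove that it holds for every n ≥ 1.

We claim P(n) = 2·5^n(n + 2) - 4 for all n ≥ 1.
Base step (n = 1): P(1) = 26, and the closed form gives 26. They agree.
Inductive step: assume the claim holds for n = p, so P(p) = 2·5^p(p + 2) - 4.
Then P(p+1) = P(p) + (5^p(8p + 26)) = (2·5^p(p + 2) - 4) + (5^p(8p + 26)).
Simplifying, P(p+1) = 10·5^p·p + 30·5^p - 4 = 2·5^(p+1)((p+1) + 2) - 4,
which is the closed form with n = p+1.
By the principle of mathematical induction, the result holds for all n ≥ 1.

P(n) = 2·5^n(n + 2) - 4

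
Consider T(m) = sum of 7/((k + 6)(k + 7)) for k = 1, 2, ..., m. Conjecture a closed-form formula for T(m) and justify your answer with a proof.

We claim T(m) = m/(m + 7) for all m ≥ 1.
Base case (m = 1): T(1) = 1/8, and the closed form gives 1/8. They agree.
For the inductive step, assume it holds for an arbitrary k ≥ 1, so T(k) = k/(k + 7).
Then T(k+1) = T(k) + (7/((k + 7)(k + 8))) = (k/(k + 7)) + (7/((k + 7)(k + 8))).
Simplifying, T(k+1) = (k + 1)/(k + 8) = (k+1)/((k+1) + 7),
which is the closed form with m = k+1.
Hence, by induction on m, the claim holds for every m ≥ 1.

T(m) = m/(m + 7)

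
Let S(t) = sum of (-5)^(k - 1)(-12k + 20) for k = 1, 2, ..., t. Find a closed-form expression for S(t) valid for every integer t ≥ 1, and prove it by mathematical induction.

S(t) = (-5)^t(2t - 3) + 3

We claim S(t) = (-5)^t(2t - 3) + 3 for all t ≥ 1.
When t = 1: S(1) = 8, and the closed form gives 8. They agree.
For the inductive step, assume it holds for an arbitrary k ≥ 1, so S(k) = (-5)^k(2k - 3) + 3.
Then S(k+1) = S(k) + ((-5)^k(-12k + 8)) = ((-5)^k(2k - 3) + 3) + ((-5)^k(-12k + 8)).
Simplifying, S(k+1) = -10(-5)^k·k + 5(-5)^k + 3 = (-5)^(k+1)(2(k+1) - 3) + 3,
which is the closed form with t = k+1.
By the principle of mathematical induction, the result holds for all t ≥ 1.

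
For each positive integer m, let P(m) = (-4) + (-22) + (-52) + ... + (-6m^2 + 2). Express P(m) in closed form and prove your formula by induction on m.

We claim P(m) = -m(2m^2 + 3m - 1) for all m ≥ 1.
For the base case m = 1: P(1) = -4, and the closed form gives -4. They agree.
For the inductive step, assume it holds for an arbitrary p ≥ 1, so P(p) = p(-2p^2 - 3p + 1).
Then P(p+1) = P(p) + (-6(p + 1)^2 + 2) = (p(-2p^2 - 3p + 1)) + (-6(p + 1)^2 + 2).
Simplifying, P(p+1) = -(p + 1)(2p^2 + 7p + 4) = -(p+1)(2(p+1)^2 + 3(p+1) - 1),
which is the closed form with m = p+1.
By induction, the statement is established for all m ≥ 1.

P(m) = -m(2m^2 + 3m - 1)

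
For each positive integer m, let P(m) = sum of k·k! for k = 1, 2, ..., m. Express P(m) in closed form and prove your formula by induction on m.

We claim P(m) = (m + 1)! - 1 for all m ≥ 1.
Base case (m = 1): P(1) = 1, and the closed form gives 1. They agree.
Inductive step: suppose the statement holds for some k ≥ 1, so P(k) = (k + 1)! - 1.
Then P(k+1) = P(k) + ((k + 1)(k + 1)!) = ((k + 1)! - 1) + ((k + 1)(k + 1)!).
Simplifying, P(k+1) = ((k+1) + 1)! - 1,
which is the closed form with m = k+1.
This completes the induction.

P(m) = (m + 1)! - 1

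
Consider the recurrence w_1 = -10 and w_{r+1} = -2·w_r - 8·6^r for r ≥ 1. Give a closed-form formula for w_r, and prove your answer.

w_r = -(-2)^(r + 1) - 6^r

Computing the first terms: w_1 = -10, w_2 = -28, w_3 = -232. This suggests w_r = -(-2)^(r + 1) - 6^r.
Base step (r = 1): the formula gives -10 = -10 = w_1.
For the inductive step, assume it holds for an arbitrary i ≥ 1, so w_i = -(-2)^(i + 1) - 6^i.
Then w_{i+1} = -2·w_i - 8·6^i = -2·(-(-2)^(i + 1) - 6^i) - 8·6^i = -(-2)^(i + 2) - 6^(i + 1) = -(-2)^((i+1) + 1) - 6^(i+1),
which is the claimed formula at r = i+1.
This completes the induction.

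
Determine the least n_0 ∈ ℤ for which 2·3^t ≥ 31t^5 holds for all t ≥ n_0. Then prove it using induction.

At t = 14: 9565938 < 16672544, so the inequality fails and n_0 ≥ 15. We prove 2·3^t ≥ 31t^5 for all t ≥ 15.
Base case (t = 15): 2·3^t = 28697814 and 31t^5 = 23540625, so 28697814 ≥ 23540625.
Inductive step: suppose the statement holds for some j ≥ 15, so 2·3^j ≥ 31j^5.
Then 2·3^(j + 1) = 3·(2·3^j) ≥ 3·(31j^5).
Also, for j ≥ 15 we have 3·(31j^5) ≥ 31(j+1)^5, since 3 ≥ (1 + 1/j)^5 for all j ≥ 15.
Combining, 2·3^(j + 1) ≥ 31(j+1)^5.
Hence, by induction on t, the claim holds for every t ≥ 15.
Hence the smallest such n_0 is 15.

n_0 = 15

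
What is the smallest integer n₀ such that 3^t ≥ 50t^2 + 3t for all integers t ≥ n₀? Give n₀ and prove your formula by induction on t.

At t = 7: 2187 < 2471, so the inequality fails and n₀ ≥ 8. We prove 3^t ≥ 50t^2 + 3t for all t ≥ 8.
For the base case t = 8: 3^t = 6561 and 50t^2 + 3t = 3224, so 6561 ≥ 3224.
Suppose the result is true for t = k, so 3^k ≥ 50k^2 + 3k.
Then 3^(k + 1) = 3·(3^k) ≥ 3·(50k^2 + 3k).
Also, for k ≥ 8 we have 3·(50k^2 + 3k) ≥ 50(k+1)^2 + 3(k+1), since 3·(50k^2 + 3k) − (50(k+1)^2 + 3(k+1)) = 100k^2 - 94k - 53, which is nonnegative for all k ≥ 8.
Combining, 3^(k + 1) ≥ 50(k+1)^2 + 3(k+1).
By the principle of mathematical induction, the result holds for all t ≥ 8.
Hence the smallest such n₀ is 8.

n₀ = 8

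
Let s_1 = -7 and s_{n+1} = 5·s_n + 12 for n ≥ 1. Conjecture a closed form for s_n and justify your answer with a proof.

s_n = -4·5^(n - 1) - 3

Computing the first terms: s_1 = -7, s_2 = -23, s_3 = -103. This suggests s_n = -4·5^(n - 1) - 3.
Base step (n = 1): the formula gives -7 = -7 = s_1.
Inductive step: assume the claim holds for n = i, so s_i = -4·5^(i - 1) - 3.
Then s_{i+1} = 5·s_i + 12 = 5·(-4·5^(i - 1) - 3) + 12 = -4·5^i - 3 = -4·5^((i+1) - 1) - 3,
which is the claimed formula at n = i+1.
By induction, the statement is established for all n ≥ 1.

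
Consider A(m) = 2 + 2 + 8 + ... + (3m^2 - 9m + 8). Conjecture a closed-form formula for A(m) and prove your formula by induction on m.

A(m) = m(m^2 - 3m + 4)

We claim A(m) = m(m^2 - 3m + 4) for all m ≥ 1.
Base case (m = 1): A(1) = 2, and the closed form gives 2. They agree.
Suppose the result is true for m = i, so A(i) = i(i^2 - 3i + 4).
Then A(i+1) = A(i) + (3i^2 - 3i + 2) = (i(i^2 - 3i + 4)) + (3i^2 - 3i + 2).
Simplifying, A(i+1) = (i + 1)(i^2 - i + 2) = (i+1)((i+1)^2 - 3(i+1) + 4),
which is the closed form with m = i+1.
Hence, by induction on m, the claim holds for every m ≥ 1.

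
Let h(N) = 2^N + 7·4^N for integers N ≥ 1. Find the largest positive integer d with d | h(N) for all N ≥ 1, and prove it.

Computing the first values: h(1) = 30 and h(2) = 116; gcd(30, 116) = 2, so d ≤ 2.
We prove 2 | 2^N + 7·4^N for all N ≥ 1 by induction on N.
When N = 1: h(1) = 30 = 2·(15), so 2 | h(1).
Inductive step: assume the claim holds for N = m, i.e. 2 | h(m). Then
h(m+1) − 4·h(m) = (2^(m+1) + 7·4^(m+1)) − 4·(2^m + 7·4^m) = (1)·2^m·(2 − 4) = (-2)·2^m. Since 2 | h(m) by the inductive hypothesis, 2 | 4·h(m); and 2 | -2 since -2 = 2·-1. Therefore 2 | h(m+1).
Hence, by induction on N, the claim holds for every N ≥ 1.
Therefore the largest such d is 2.

d = 2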